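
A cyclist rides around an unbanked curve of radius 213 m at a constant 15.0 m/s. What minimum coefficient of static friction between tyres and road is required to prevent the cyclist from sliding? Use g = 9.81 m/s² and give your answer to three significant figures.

Friction provides the centripetal force: μ_s m g = m v²/r, so μ_s = v²/(g r) = (15.00)²/(9.81 × 213) = 225.0/2090 = 0.1077.

0.108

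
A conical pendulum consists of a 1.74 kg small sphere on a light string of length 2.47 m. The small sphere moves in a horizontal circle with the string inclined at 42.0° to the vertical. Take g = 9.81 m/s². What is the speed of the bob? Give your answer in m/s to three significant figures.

The radius of the circle is r = L sinθ = 2.47 × sin 42.0° = 1.653 m.
Horizontally T sinθ = mv²/r and vertically T cosθ = mg, so tanθ = v²/(rg).
v = √(r g tanθ) = √(1.653 × 9.81 × 0.9004) = √14.60 = 3.821 m/s.

3.82 m/s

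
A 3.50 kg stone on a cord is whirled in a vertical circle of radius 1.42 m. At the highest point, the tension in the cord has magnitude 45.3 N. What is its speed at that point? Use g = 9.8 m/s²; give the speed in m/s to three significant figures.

5.68 m/s

At the top, T + mg = mv²/r, so v = √(r(T/m + g)) = √(1.42 × (45.3/3.50 + 9.8)) = √(1.42 × 22.74) = √32.29 = 5.683 m/s.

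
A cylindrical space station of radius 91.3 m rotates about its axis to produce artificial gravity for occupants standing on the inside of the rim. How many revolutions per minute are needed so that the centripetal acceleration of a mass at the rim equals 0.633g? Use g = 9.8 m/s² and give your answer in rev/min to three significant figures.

2.49 rev/min

Require ω²r = 0.633g, so ω = √(0.633 × 9.8/91.3) = 0.2607 rad/s.
In rev/min: ω × 60/(2π) = 0.2607 × 60/(2π) = 2.489 rev/min.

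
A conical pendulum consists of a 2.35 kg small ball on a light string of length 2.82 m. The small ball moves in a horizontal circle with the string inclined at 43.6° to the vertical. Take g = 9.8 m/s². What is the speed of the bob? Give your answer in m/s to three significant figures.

4.26 m/s

The radius of the circle is r = L sinθ = 2.82 × sin 43.6° = 1.945 m.
Horizontally T sinθ = mv²/r and vertically T cosθ = mg, so tanθ = v²/(rg).
v = √(r g tanθ) = √(1.945 × 9.8 × 0.9523) = √18.15 = 4.260 m/s.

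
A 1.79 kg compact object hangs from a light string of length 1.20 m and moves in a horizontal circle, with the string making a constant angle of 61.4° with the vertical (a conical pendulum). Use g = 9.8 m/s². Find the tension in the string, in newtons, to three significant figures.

36.6 N

Vertically the bob has no acceleration, so T cosθ = mg.
T = mg/cosθ = 1.79 × 9.8 / cos 61.4° = 17.54/0.4787 = 36.65 N.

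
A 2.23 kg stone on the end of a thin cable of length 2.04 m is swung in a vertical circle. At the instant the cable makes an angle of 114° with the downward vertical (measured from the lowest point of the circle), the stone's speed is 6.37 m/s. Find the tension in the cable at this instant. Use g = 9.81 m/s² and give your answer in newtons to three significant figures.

Take the radial direction toward the centre of the circle as positive. The component of the weight along the string toward the centre is −mg cos φ (φ measured from the bottom), so Newton's second law along the string gives T − mg cos φ = m v²/r.
cos 114° = -0.4067, so T = m(v²/r + g cos φ) = 2.23 × ((6.37)²/2.04 + 9.81 × -0.4067) = 2.23 × (19.89 + (-3.990)) = 2.23 × 15.90 = 35.46 N.

35.5 N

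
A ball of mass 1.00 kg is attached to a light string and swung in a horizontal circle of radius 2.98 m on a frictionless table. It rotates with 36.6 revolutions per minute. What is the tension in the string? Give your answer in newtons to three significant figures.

43.8 N

ω = 36.6 rev/min × 2π/60 = 3.833 rad/s, so v = ωr = 3.833 × 2.98 = 11.42 m/s.
The tension is the only horizontal force, so it supplies the full centripetal force: T = m v²/r = 1.00 × (11.42)²/2.98 = 1.00 × 130.5/2.98 = 43.78 N.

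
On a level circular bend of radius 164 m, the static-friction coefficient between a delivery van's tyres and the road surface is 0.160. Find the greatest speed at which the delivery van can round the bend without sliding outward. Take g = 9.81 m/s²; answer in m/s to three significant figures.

The only inward force on a level bend is static friction, so at the limit f_s = μ_s N = μ_s m g = m v²/r.
Mass cancels: v_max = √(μ_s g r) = √(0.160 × 9.81 × 164) = √257.4 = 16.04 m/s.

16.0 m/s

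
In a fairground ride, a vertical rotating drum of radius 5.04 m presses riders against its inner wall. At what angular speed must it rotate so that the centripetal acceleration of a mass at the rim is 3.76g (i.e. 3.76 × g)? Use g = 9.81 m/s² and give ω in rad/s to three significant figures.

2.71 rad/s

Centripetal acceleration a_c = ω²r. Setting ω²r = 3.76g:
ω = √(3.76g / r) = √(3.76 × 9.81 / 5.04) = √7.319 = 2.705 rad/s.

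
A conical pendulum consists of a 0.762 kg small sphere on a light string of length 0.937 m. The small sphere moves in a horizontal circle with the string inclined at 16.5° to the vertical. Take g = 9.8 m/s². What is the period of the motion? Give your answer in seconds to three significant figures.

r = L sinθ = 0.2661 m. From T sinθ = mω²r and T cosθ = mg: tanθ = ω²r/g, so ω² = g tanθ / r = g/(L cosθ).
ω = √(g/(L cosθ)) = √(9.8/(0.937 × 0.9588)) = √10.91 = 3.303 rad/s.
Period = 2π/ω = 1.902 s.

1.90 s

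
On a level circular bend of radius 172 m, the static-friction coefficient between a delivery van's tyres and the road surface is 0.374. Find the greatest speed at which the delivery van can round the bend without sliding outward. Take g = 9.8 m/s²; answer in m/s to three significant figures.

Friction provides the centripetal force on a flat curve. At maximum speed it is at its limiting value: μ_s m g = m v²/r.
Mass cancels: v_max = √(μ_s g r) = √(0.374 × 9.8 × 172) = √630.4 = 25.11 m/s.

25.1 m/s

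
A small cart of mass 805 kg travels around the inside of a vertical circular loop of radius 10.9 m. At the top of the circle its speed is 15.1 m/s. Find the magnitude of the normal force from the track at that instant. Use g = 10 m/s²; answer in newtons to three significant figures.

8790 N

At the top, both N and the weight mg point inward (toward the centre), so N + mg = mv²/r.
N = m(v²/r − g) = 805 × ((15.1)²/10.9 − 10.0) = 805 × (20.92 − 10.0) = 805 × 10.92 = 8789 N.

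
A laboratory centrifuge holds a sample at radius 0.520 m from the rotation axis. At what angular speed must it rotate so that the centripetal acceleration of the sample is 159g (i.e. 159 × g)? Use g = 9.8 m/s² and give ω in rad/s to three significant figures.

Centripetal acceleration a_c = ω²r. Setting ω²r = 159g:
ω = √(159g / r) = √(159 × 9.8 / 0.520) = √2997 = 54.74 rad/s.

54.7 rad/s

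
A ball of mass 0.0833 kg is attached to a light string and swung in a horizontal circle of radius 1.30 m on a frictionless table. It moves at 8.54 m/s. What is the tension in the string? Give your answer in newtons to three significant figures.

4.67 N

The tension is the only horizontal force, so it supplies the full centripetal force: T = m v²/r = 0.0833 × (8.540)²/1.30 = 0.0833 × 72.93/1.30 = 4.673 N.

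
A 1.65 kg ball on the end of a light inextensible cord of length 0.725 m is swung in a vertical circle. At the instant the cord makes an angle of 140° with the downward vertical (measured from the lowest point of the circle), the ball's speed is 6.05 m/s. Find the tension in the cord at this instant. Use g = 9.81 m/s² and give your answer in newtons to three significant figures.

Take the radial direction toward the centre of the circle as positive. The component of the weight along the string toward the centre is −mg cos φ (φ measured from the bottom), so Newton's second law along the string gives T − mg cos φ = m v²/r.
cos 140° = -0.7660, so T = m(v²/r + g cos φ) = 1.65 × ((6.05)²/0.725 + 9.81 × -0.7660) = 1.65 × (50.49 + (-7.515)) = 1.65 × 42.97 = 70.90 N.

70.9 N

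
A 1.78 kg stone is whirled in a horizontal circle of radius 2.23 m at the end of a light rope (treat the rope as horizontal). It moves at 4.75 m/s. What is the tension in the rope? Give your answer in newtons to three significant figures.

The tension is the only horizontal force, so it supplies the full centripetal force: T = m v²/r = 1.78 × (4.750)²/2.23 = 1.78 × 22.56/2.23 = 18.01 N.

18.0 N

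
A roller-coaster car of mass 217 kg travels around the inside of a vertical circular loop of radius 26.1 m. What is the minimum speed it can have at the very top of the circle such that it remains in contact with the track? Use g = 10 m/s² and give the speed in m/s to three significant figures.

At the highest point the centre is directly below, so both the weight and N act inward: N + mg = mv²/r.
At minimum speed N → 0, so mg = mv_min²/r ⇒ v_min = √(g r) = √(10.0 × 26.1) = 16.16 m/s.

16.2 m/s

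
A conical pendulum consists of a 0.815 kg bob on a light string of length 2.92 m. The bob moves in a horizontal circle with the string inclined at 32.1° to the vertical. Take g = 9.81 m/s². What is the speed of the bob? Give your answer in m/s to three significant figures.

The radius of the circle is r = L sinθ = 2.92 × sin 32.1° = 1.552 m.
Horizontally T sinθ = mv²/r and vertically T cosθ = mg, so tanθ = v²/(rg).
v = √(r g tanθ) = √(1.552 × 9.81 × 0.6273) = √9.549 = 3.090 m/s.

3.09 m/s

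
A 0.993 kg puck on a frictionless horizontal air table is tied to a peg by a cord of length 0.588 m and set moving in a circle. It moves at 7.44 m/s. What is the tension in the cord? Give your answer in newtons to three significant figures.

The tension is the only horizontal force, so it supplies the full centripetal force: T = m v²/r = 0.993 × (7.440)²/0.588 = 0.993 × 55.35/0.588 = 93.48 N.

93.5 N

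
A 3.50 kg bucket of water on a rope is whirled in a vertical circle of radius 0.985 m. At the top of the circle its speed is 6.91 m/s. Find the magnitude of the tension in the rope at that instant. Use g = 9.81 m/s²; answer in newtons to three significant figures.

135 N

At the top, both T and the weight mg point inward (toward the centre), so T + mg = mv²/r.
T = m(v²/r − g) = 3.50 × ((6.91)²/0.985 − 9.81) = 3.50 × (48.48 − 9.81) = 3.50 × 38.67 = 135.3 N.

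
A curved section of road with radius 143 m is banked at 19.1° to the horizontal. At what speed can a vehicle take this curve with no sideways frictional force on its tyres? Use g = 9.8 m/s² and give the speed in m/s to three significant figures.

22.0 m/s

On a frictionless banked curve, N sinθ = mv²/r and N cosθ = mg, so tanθ = v²/(rg).
v = √(r g tanθ) = √(143 × 9.8 × tan 19.1°) = √(143 × 9.8 × 0.3463) = √485.3 = 22.03 m/s.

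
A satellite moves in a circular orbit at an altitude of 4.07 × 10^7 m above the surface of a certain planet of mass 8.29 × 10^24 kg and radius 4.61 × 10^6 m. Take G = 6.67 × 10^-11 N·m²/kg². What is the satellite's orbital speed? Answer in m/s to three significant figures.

Orbital radius r = R + h = 4.61 × 10^6 + 4.07 × 10^7 = 4.531 × 10^7 m.
Gravity supplies the centripetal force: G M m / r² = m v² / r, so v = √(GM/r).
v = √(6.67 × 10^-11 × 8.29 × 10^24 / 4.531 × 10^7) = √(1.220 × 10^7) = 3493 m/s.

3490 m/s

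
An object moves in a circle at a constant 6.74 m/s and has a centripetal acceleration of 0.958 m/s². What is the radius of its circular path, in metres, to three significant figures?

a_c = v²/r ⇒ r = v²/a_c = (6.74)²/0.958 = 45.43/0.958 = 47.42 m.

47.4 m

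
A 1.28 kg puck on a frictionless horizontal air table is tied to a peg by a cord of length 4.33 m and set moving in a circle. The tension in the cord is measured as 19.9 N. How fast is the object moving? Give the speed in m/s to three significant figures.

8.20 m/s

T = m v²/r ⇒ v = √(T r / m) = √(19.9 × 4.33 / 1.28) = √67.32 = 8.205 m/s.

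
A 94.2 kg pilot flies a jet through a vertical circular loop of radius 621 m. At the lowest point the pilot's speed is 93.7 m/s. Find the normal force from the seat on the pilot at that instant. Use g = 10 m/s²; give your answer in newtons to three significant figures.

2270 N

At the lowest point, N points up (toward the centre) and the weight mg points down (away from the centre), so the net inward force is N − mg = mv²/r.
N = m(v²/r + g) = 94.2 × ((93.7)²/621 + 10.0) = 94.2 × (14.14 + 10.0) = 94.2 × 24.14 = 2274 N.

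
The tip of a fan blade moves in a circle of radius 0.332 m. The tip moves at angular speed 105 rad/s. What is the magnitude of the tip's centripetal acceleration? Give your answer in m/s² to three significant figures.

v = ωr = 105 × 0.332 = 34.86 m/s.
a_c = v²/r = (34.86)²/0.332 = 1215/0.332 = 3660 m/s².

3660 m/s²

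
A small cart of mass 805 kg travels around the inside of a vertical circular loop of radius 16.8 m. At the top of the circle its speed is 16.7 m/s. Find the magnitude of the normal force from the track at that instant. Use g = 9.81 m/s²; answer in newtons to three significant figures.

At the top, both N and the weight mg point inward (toward the centre), so N + mg = mv²/r.
N = m(v²/r − g) = 805 × ((16.7)²/16.8 − 9.81) = 805 × (16.60 − 9.81) = 805 × 6.791 = 5466 N.

5470 N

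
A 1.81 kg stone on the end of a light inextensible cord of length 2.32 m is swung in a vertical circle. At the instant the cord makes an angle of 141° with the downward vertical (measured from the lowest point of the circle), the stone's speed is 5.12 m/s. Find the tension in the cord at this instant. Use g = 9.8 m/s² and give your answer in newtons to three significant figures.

6.67 N

Take the radial direction toward the centre of the circle as positive. The component of the weight along the string toward the centre is −mg cos φ (φ measured from the bottom), so Newton's second law along the string gives T − mg cos φ = m v²/r.
cos 141° = -0.7771, so T = m(v²/r + g cos φ) = 1.81 × ((5.12)²/2.32 + 9.8 × -0.7771) = 1.81 × (11.30 + (-7.616)) = 1.81 × 3.683 = 6.667 N.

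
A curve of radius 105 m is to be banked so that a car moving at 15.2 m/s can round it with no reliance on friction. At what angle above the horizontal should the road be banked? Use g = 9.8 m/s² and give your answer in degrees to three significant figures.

For a frictionless banked turn: horizontally N sinθ = mv²/r and vertically N cosθ = mg.
Dividing: tanθ = v²/(r g) = (15.2)²/(105 × 9.8) = 231.0/1029 = 0.2245.
θ = arctan(0.2245) = 12.65°.

12.7°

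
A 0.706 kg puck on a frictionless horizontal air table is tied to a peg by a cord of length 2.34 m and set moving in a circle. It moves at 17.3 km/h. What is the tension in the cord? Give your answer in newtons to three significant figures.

6.97 N

v = 17.3 km/h = 17.3/3.6 = 4.806 m/s.
The tension is the only horizontal force, so it supplies the full centripetal force: T = m v²/r = 0.706 × (4.806)²/2.34 = 0.706 × 23.09/2.34 = 6.967 N.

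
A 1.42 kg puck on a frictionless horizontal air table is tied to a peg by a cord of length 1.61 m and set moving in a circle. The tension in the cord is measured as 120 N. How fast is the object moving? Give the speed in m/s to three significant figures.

T = m v²/r ⇒ v = √(T r / m) = √(120 × 1.61 / 1.42) = √136.1 = 11.66 m/s.

11.7 m/s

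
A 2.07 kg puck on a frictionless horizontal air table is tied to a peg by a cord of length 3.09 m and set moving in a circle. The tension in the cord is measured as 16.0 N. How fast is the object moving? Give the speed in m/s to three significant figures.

4.89 m/s

T = m v²/r ⇒ v = √(T r / m) = √(16.0 × 3.09 / 2.07) = √23.88 = 4.887 m/s.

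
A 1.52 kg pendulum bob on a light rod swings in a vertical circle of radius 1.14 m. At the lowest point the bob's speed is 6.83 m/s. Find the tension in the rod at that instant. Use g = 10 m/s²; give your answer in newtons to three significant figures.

At the lowest point, T points up (toward the centre) and the weight mg points down (away from the centre), so the net inward force is T − mg = mv²/r.
T = m(v²/r + g) = 1.52 × ((6.83)²/1.14 + 10.0) = 1.52 × (40.92 + 10.0) = 1.52 × 50.92 = 77.40 N.

77.4 N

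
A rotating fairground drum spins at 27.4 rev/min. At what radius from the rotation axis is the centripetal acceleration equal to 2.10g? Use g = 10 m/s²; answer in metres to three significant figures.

ω = 27.4 rev/min × 2π/60 = 2.869 rad/s.
a_c = ω²r = 2.10g ⇒ r = 2.10 × 10.0 / (2.869)² = 21.00/8.233 = 2.551 m.

2.55 m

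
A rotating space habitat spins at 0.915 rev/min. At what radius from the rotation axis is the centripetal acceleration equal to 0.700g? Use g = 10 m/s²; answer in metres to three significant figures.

762 m

ω = 0.915 rev/min × 2π/60 = 0.09582 rad/s.
a_c = ω²r = 0.700g ⇒ r = 0.700 × 10.0 / (0.09582)² = 7.000/0.009181 = 762.4 m.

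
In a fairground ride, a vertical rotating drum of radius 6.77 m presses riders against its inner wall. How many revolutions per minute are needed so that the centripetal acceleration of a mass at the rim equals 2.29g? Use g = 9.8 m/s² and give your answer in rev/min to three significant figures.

17.4 rev/min

Require ω²r = 2.29g, so ω = √(2.29 × 9.8/6.77) = 1.821 rad/s.
In rev/min: ω × 60/(2π) = 1.821 × 60/(2π) = 17.39 rev/min.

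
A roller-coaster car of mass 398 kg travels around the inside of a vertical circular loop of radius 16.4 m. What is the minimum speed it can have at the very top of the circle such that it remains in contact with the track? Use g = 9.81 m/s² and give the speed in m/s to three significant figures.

12.7 m/s

At the highest point the centre is directly below, so both the weight and N act inward: N + mg = mv²/r.
At minimum speed N → 0, so mg = mv_min²/r ⇒ v_min = √(g r) = √(9.81 × 16.4) = 12.68 m/s.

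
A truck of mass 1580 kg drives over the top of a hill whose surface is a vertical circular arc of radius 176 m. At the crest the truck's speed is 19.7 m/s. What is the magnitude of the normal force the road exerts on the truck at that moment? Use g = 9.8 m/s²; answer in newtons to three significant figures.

12000 N

At the crest the centripetal acceleration points downward (toward the centre of the arc), so mg − N = mv²/r.
N = m(g − v²/r) = 1580 × (9.8 − (19.7)²/176) = 1580 × (9.8 − 2.205) = 1580 × 7.595 = 12000 N.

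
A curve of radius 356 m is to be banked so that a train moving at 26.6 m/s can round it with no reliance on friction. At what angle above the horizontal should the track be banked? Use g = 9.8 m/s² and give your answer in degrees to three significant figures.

With no friction, the horizontal component of the normal force provides the centripetal force: N sinθ = mv²/r, while N cosθ = mg vertically.
Dividing: tanθ = v²/(r g) = (26.6)²/(356 × 9.8) = 707.6/3489 = 0.2028.
θ = arctan(0.2028) = 11.46°.

11.5°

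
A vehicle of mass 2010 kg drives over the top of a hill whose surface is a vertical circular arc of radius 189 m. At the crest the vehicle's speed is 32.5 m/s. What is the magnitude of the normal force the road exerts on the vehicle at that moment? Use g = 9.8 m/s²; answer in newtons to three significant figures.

At the crest the centripetal acceleration points downward (toward the centre of the arc), so mg − N = mv²/r.
N = m(g − v²/r) = 2010 × (9.8 − (32.5)²/189) = 2010 × (9.8 − 5.589) = 2010 × 4.211 = 8465 N.

8460 N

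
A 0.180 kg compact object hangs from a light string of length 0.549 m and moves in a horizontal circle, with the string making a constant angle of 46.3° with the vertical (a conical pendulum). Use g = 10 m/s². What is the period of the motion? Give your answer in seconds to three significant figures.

1.22 s

r = L sinθ = 0.3969 m. From T sinθ = mω²r and T cosθ = mg: tanθ = ω²r/g, so ω² = g tanθ / r = g/(L cosθ).
ω = √(g/(L cosθ)) = √(10.0/(0.549 × 0.6909)) = √26.36 = 5.135 rad/s.
Period = 2π/ω = 1.224 s.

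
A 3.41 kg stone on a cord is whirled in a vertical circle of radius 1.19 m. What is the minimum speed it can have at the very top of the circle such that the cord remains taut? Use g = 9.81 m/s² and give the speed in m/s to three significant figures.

At the highest point the centre is directly below, so both the weight and T act inward: T + mg = mv²/r.
At minimum speed T → 0, so mg = mv_min²/r ⇒ v_min = √(g r) = √(9.81 × 1.19) = 3.417 m/s.

3.42 m/s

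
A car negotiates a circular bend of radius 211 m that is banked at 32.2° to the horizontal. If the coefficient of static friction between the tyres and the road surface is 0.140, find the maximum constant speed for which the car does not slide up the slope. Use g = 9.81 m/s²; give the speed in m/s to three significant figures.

At the maximum speed, friction acts down the slope at its limiting value f = μN. Radially (horizontal, toward centre): N sinθ + μN cosθ = mv²/r. Vertically: N cosθ − μN sinθ = mg.
Dividing: v² = r g (sinθ + μcosθ)/(cosθ − μsinθ).
sinθ + μcosθ = 0.5329 + 0.140×0.8462 = 0.6513; cosθ − μsinθ = 0.8462 − 0.140×0.5329 = 0.7716.
v² = 211 × 9.81 × 0.6513/0.7716 = 1747 m²/s², so v = 41.80 m/s.

41.8 m/s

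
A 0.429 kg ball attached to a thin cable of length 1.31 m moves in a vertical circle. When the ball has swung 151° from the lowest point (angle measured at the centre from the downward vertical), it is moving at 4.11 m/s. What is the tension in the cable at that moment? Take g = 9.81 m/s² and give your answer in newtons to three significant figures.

Take the radial direction toward the centre of the circle as positive. The component of the weight along the string toward the centre is −mg cos φ (φ measured from the bottom), so Newton's second law along the string gives T − mg cos φ = m v²/r.
cos 151° = -0.8746, so T = m(v²/r + g cos φ) = 0.429 × ((4.11)²/1.31 + 9.81 × -0.8746) = 0.429 × (12.89 + (-8.580)) = 0.429 × 4.315 = 1.851 N.

1.85 N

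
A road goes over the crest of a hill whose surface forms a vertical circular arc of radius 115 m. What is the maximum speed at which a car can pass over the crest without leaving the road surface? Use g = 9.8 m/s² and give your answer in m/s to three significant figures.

At the crest the centre of the circle is below the car, so the net downward (centripetal) force is mg − N = mv²/r.
The car leaves the road when N → 0, giving v_max = √(g r) = √(9.8 × 115) = 33.57 m/s.

33.6 m/s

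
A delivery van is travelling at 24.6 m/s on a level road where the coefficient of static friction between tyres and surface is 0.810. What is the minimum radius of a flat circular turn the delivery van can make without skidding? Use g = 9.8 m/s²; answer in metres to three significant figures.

76.2 m

At the limit, μ_s m g = m v²/r, so r_min = v²/(μ_s g) = (24.6)²/(0.810 × 9.8) = 605.2/7.938 = 76.24 m.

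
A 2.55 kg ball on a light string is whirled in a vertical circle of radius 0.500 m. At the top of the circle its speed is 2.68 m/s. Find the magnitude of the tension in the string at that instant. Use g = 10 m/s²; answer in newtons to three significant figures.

At the top, both T and the weight mg point inward (toward the centre), so T + mg = mv²/r.
T = m(v²/r − g) = 2.55 × ((2.68)²/0.500 − 10.0) = 2.55 × (14.36 − 10.0) = 2.55 × 4.365 = 11.13 N.

11.1 N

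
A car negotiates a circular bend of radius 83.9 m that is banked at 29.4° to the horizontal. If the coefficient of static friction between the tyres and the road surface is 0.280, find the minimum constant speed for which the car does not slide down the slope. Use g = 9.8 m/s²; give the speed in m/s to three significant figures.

At the minimum speed, friction acts up the slope at its limiting value f = μN. Radially (horizontal, toward centre): N sinθ − μN cosθ = mv²/r. Vertically: N cosθ + μN sinθ = mg.
Dividing: v² = r g (sinθ − μcosθ)/(cosθ + μsinθ).
sinθ − μcosθ = 0.4909 − 0.280×0.8712 = 0.2470; cosθ + μsinθ = 0.8712 + 0.280×0.4909 = 1.009.
v² = 83.9 × 9.8 × 0.2470/1.009 = 201.3 m²/s², so v = 14.19 m/s.

14.2 m/s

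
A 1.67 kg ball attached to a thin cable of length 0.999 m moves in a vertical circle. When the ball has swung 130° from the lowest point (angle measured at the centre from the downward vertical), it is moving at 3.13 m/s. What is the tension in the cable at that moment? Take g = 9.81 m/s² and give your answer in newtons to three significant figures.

5.85 N

Take the radial direction toward the centre of the circle as positive. The component of the weight along the string toward the centre is −mg cos φ (φ measured from the bottom), so Newton's second law along the string gives T − mg cos φ = m v²/r.
cos 130° = -0.6428, so T = m(v²/r + g cos φ) = 1.67 × ((3.13)²/0.999 + 9.81 × -0.6428) = 1.67 × (9.807 + (-6.306)) = 1.67 × 3.501 = 5.847 N.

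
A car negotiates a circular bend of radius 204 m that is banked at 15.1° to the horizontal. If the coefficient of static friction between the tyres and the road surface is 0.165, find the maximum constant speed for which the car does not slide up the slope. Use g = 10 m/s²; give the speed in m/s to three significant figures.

At the maximum speed, friction acts down the slope at its limiting value f = μN. Radially (horizontal, toward centre): N sinθ + μN cosθ = mv²/r. Vertically: N cosθ − μN sinθ = mg.
Dividing: v² = r g (sinθ + μcosθ)/(cosθ − μsinθ).
sinθ + μcosθ = 0.2605 + 0.165×0.9655 = 0.4198; cosθ − μsinθ = 0.9655 − 0.165×0.2605 = 0.9225.
v² = 204 × 10.0 × 0.4198/0.9225 = 928.4 m²/s², so v = 30.47 m/s.

30.5 m/s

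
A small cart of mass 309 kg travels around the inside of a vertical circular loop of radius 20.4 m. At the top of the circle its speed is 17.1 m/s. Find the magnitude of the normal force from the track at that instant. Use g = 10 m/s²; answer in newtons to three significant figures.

At the top, both N and the weight mg point inward (toward the centre), so N + mg = mv²/r.
N = m(v²/r − g) = 309 × ((17.1)²/20.4 − 10.0) = 309 × (14.33 − 10.0) = 309 × 4.334 = 1339 N.

1340 N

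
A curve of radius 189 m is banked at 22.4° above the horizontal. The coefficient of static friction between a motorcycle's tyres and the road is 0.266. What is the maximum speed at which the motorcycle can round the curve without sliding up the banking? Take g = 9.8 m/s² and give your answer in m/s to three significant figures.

37.6 m/s

At the maximum speed, friction acts down the slope at its limiting value f = μN. Radially (horizontal, toward centre): N sinθ + μN cosθ = mv²/r. Vertically: N cosθ − μN sinθ = mg.
Dividing: v² = r g (sinθ + μcosθ)/(cosθ − μsinθ).
sinθ + μcosθ = 0.3811 + 0.266×0.9245 = 0.6270; cosθ − μsinθ = 0.9245 − 0.266×0.3811 = 0.8232.
v² = 189 × 9.8 × 0.6270/0.8232 = 1411 m²/s², so v = 37.56 m/s.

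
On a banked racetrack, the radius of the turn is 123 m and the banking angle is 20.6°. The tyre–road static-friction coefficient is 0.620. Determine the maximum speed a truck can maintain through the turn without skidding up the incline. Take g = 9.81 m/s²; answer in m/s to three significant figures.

39.6 m/s

At the maximum speed, friction acts down the slope at its limiting value f = μN. Radially (horizontal, toward centre): N sinθ + μN cosθ = mv²/r. Vertically: N cosθ − μN sinθ = mg.
Dividing: v² = r g (sinθ + μcosθ)/(cosθ − μsinθ).
sinθ + μcosθ = 0.3518 + 0.620×0.9361 = 0.9322; cosθ − μsinθ = 0.9361 − 0.620×0.3518 = 0.7179.
v² = 123 × 9.81 × 0.9322/0.7179 = 1567 m²/s², so v = 39.58 m/s.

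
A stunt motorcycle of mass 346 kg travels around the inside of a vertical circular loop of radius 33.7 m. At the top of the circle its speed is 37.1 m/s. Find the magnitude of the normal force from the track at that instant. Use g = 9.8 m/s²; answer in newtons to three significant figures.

At the top, both N and the weight mg point inward (toward the centre), so N + mg = mv²/r.
N = m(v²/r − g) = 346 × ((37.1)²/33.7 − 9.8) = 346 × (40.84 − 9.8) = 346 × 31.04 = 10740 N.

10700 N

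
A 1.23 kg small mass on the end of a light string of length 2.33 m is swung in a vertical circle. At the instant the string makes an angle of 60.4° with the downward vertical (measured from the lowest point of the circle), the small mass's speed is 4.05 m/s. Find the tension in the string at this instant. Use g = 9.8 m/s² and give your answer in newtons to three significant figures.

Take the radial direction toward the centre of the circle as positive. The component of the weight along the string toward the centre is −mg cos φ (φ measured from the bottom), so Newton's second law along the string gives T − mg cos φ = m v²/r.
cos 60.4° = 0.4939, so T = m(v²/r + g cos φ) = 1.23 × ((4.05)²/2.33 + 9.8 × 0.4939) = 1.23 × (7.040 + (4.841)) = 1.23 × 11.88 = 14.61 N.

14.6 N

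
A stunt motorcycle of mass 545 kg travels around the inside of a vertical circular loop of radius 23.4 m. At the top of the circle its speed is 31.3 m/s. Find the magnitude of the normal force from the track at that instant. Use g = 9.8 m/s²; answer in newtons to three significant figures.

17500 N

At the top, both N and the weight mg point inward (toward the centre), so N + mg = mv²/r.
N = m(v²/r − g) = 545 × ((31.3)²/23.4 − 9.8) = 545 × (41.87 − 9.8) = 545 × 32.07 = 17480 N.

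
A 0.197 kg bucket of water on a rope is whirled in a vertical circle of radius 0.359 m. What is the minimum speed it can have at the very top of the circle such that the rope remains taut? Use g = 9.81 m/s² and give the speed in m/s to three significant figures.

At the top, both weight mg and T point toward the centre: T + mg = mv²/r.
At minimum speed T → 0, so mg = mv_min²/r ⇒ v_min = √(g r) = √(9.81 × 0.359) = 1.877 m/s.

1.88 m/s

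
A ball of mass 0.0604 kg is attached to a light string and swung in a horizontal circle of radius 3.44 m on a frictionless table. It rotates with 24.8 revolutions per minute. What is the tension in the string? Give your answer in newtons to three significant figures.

ω = 24.8 rev/min × 2π/60 = 2.597 rad/s, so v = ωr = 2.597 × 3.44 = 8.934 m/s.
The tension is the only horizontal force, so it supplies the full centripetal force: T = m v²/r = 0.0604 × (8.934)²/3.44 = 0.0604 × 79.81/3.44 = 1.401 N.

1.40 N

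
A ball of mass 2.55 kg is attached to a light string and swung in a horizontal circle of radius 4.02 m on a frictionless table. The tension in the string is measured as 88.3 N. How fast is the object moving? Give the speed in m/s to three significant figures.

11.8 m/s

T = m v²/r ⇒ v = √(T r / m) = √(88.3 × 4.02 / 2.55) = √139.2 = 11.80 m/s.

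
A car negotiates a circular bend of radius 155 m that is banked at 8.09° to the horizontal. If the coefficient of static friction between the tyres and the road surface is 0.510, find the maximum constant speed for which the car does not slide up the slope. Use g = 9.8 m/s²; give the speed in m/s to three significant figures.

At the maximum speed, friction acts down the slope at its limiting value f = μN. Radially (horizontal, toward centre): N sinθ + μN cosθ = mv²/r. Vertically: N cosθ − μN sinθ = mg.
Dividing: v² = r g (sinθ + μcosθ)/(cosθ − μsinθ).
sinθ + μcosθ = 0.1407 + 0.510×0.9900 = 0.6457; cosθ − μsinθ = 0.9900 − 0.510×0.1407 = 0.9183.
v² = 155 × 9.8 × 0.6457/0.9183 = 1068 m²/s², so v = 32.68 m/s.

32.7 m/s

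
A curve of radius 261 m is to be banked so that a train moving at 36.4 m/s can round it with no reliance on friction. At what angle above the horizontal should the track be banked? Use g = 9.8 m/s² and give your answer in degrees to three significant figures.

27.4°

For a frictionless banked turn: horizontally N sinθ = mv²/r and vertically N cosθ = mg.
Dividing: tanθ = v²/(r g) = (36.4)²/(261 × 9.8) = 1325/2558 = 0.5180.
θ = arctan(0.5180) = 27.38°.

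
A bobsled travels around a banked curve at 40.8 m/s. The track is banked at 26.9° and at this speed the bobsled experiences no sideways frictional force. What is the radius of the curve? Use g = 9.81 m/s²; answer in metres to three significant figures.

Frictionless banking: tanθ = v²/(rg), so r = v²/(g tanθ).
r = (40.8)²/(9.81 × tan 26.9°) = 1665/(9.81 × 0.5073) = 1665/4.977 = 334.5 m.

334 m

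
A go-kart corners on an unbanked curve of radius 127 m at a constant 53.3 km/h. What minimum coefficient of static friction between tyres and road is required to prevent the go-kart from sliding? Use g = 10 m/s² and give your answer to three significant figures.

v = 53.3/3.6 = 14.81 m/s.
Friction provides the centripetal force: μ_s m g = m v²/r, so μ_s = v²/(g r) = (14.81)²/(10.0 × 127) = 219.2/1270 = 0.1726.

0.173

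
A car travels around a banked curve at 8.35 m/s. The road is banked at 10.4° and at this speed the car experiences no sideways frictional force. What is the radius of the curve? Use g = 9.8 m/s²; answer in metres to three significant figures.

Frictionless banking: tanθ = v²/(rg), so r = v²/(g tanθ).
r = (8.35)²/(9.8 × tan 10.4°) = 69.72/(9.8 × 0.1835) = 69.72/1.799 = 38.76 m.

38.8 m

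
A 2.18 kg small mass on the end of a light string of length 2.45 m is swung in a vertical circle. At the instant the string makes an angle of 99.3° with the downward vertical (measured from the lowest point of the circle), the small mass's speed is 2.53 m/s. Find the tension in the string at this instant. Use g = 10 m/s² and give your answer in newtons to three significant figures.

2.17 N

Take the radial direction toward the centre of the circle as positive. The component of the weight along the string toward the centre is −mg cos φ (φ measured from the bottom), so Newton's second law along the string gives T − mg cos φ = m v²/r.
cos 99.3° = -0.1616, so T = m(v²/r + g cos φ) = 2.18 × ((2.53)²/2.45 + 10.0 × -0.1616) = 2.18 × (2.613 + (-1.616)) = 2.18 × 0.9966 = 2.173 N.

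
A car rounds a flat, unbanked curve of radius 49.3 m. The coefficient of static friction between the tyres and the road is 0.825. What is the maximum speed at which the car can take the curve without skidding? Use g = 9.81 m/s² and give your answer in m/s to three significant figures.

20.0 m/s

On a flat curve, static friction is the only horizontal force, so it must supply the full centripetal force: μ_s m g = m v²/r.
Mass cancels: v_max = √(μ_s g r) = √(0.825 × 9.81 × 49.3) = √399.0 = 19.97 m/s.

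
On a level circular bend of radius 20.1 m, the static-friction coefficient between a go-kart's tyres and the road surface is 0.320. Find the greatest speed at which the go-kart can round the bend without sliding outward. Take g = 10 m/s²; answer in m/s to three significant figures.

8.02 m/s

Friction provides the centripetal force on a flat curve. At maximum speed it is at its limiting value: μ_s m g = m v²/r.
Mass cancels: v_max = √(μ_s g r) = √(0.320 × 10.0 × 20.1) = √64.32 = 8.020 m/s.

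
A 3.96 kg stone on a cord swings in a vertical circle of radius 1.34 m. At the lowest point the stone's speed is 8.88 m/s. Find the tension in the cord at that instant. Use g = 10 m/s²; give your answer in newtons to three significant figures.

273 N

At the lowest point, T points up (toward the centre) and the weight mg points down (away from the centre), so the net inward force is T − mg = mv²/r.
T = m(v²/r + g) = 3.96 × ((8.88)²/1.34 + 10.0) = 3.96 × (58.85 + 10.0) = 3.96 × 68.85 = 272.6 N.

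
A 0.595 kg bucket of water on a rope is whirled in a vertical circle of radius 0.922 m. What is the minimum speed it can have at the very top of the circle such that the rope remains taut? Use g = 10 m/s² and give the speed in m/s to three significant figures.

At the highest point the centre is directly below, so both the weight and T act inward: T + mg = mv²/r.
At minimum speed T → 0, so mg = mv_min²/r ⇒ v_min = √(g r) = √(10.0 × 0.922) = 3.036 m/s.

3.04 m/s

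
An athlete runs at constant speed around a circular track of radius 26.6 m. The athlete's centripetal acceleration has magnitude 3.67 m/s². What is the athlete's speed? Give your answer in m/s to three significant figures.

a_c = v²/r ⇒ v = √(a_c · r) = √(3.67 × 26.6) = √97.62 = 9.880 m/s.

9.88 m/s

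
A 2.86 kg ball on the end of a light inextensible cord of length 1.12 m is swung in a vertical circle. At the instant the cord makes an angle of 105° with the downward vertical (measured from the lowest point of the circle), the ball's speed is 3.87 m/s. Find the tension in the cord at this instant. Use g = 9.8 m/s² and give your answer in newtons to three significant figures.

31.0 N

Take the radial direction toward the centre of the circle as positive. The component of the weight along the string toward the centre is −mg cos φ (φ measured from the bottom), so Newton's second law along the string gives T − mg cos φ = m v²/r.
cos 105° = -0.2588, so T = m(v²/r + g cos φ) = 2.86 × ((3.87)²/1.12 + 9.8 × -0.2588) = 2.86 × (13.37 + (-2.536)) = 2.86 × 10.84 = 30.99 N.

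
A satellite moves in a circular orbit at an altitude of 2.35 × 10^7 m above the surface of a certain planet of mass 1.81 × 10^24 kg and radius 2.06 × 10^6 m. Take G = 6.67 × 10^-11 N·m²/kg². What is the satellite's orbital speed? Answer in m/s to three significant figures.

2170 m/s

Orbital radius r = R + h = 2.06 × 10^6 + 2.35 × 10^7 = 2.556 × 10^7 m.
Gravity supplies the centripetal force: G M m / r² = m v² / r, so v = √(GM/r).
v = √(6.67 × 10^-11 × 1.81 × 10^24 / 2.556 × 10^7) = √(4.723 × 10^6) = 2173 m/s.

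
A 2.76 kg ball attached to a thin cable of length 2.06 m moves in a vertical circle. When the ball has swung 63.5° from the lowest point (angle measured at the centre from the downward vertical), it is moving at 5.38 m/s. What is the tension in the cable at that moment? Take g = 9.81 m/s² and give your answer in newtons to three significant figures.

Take the radial direction toward the centre of the circle as positive. The component of the weight along the string toward the centre is −mg cos φ (φ measured from the bottom), so Newton's second law along the string gives T − mg cos φ = m v²/r.
cos 63.5° = 0.4462, so T = m(v²/r + g cos φ) = 2.76 × ((5.38)²/2.06 + 9.81 × 0.4462) = 2.76 × (14.05 + (4.377)) = 2.76 × 18.43 = 50.86 N.

50.9 N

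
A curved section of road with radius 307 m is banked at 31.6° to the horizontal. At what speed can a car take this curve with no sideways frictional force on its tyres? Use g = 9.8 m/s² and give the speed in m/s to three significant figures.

On a frictionless banked curve, N sinθ = mv²/r and N cosθ = mg, so tanθ = v²/(rg).
v = √(r g tanθ) = √(307 × 9.8 × tan 31.6°) = √(307 × 9.8 × 0.6152) = √1851 = 43.02 m/s.

43.0 m/s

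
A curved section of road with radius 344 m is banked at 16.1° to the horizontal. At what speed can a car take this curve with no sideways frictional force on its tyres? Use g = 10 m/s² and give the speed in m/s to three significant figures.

On a frictionless banked curve, N sinθ = mv²/r and N cosθ = mg, so tanθ = v²/(rg).
v = √(r g tanθ) = √(344 × 10.0 × tan 16.1°) = √(344 × 10.0 × 0.2886) = √992.9 = 31.51 m/s.

31.5 m/s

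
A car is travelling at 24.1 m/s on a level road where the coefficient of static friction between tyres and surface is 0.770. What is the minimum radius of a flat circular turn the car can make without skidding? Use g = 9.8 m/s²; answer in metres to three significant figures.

At the limit, μ_s m g = m v²/r, so r_min = v²/(μ_s g) = (24.1)²/(0.770 × 9.8) = 580.8/7.546 = 76.97 m.

77.0 m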